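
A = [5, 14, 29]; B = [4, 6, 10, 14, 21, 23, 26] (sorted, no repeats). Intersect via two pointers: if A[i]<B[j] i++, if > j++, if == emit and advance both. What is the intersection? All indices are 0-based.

[i=0,j=0] 5>4 → j++
[i=0,j=1] 5<6 → i++
[i=1,j=1] 14>6 → j++
[i=1,j=2] 14>10 → j++
[i=1,j=3] 14==14 emit → i++,j++
[i=2,j=4] 29>21 → j++
[i=2,j=5] 29>23 → j++
[i=2,j=6] 29>26 → j++

intersection = [14]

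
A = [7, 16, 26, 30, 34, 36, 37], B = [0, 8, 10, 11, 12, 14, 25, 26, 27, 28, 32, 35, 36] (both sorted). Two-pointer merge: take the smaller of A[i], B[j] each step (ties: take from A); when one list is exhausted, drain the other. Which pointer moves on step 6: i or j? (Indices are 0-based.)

[i=0,j=0] A[i]=7>B[j]=0 take 0 → j++
[i=0,j=1] A[i]=7<=B[j]=8 take 7 → i++
[i=1,j=1] A[i]=16>B[j]=8 take 8 → j++
[i=1,j=2] A[i]=16>B[j]=10 take 10 → j++
[i=1,j=3] A[i]=16>B[j]=11 take 11 → j++
[i=1,j=4] A[i]=16>B[j]=12 take 12 → j++

j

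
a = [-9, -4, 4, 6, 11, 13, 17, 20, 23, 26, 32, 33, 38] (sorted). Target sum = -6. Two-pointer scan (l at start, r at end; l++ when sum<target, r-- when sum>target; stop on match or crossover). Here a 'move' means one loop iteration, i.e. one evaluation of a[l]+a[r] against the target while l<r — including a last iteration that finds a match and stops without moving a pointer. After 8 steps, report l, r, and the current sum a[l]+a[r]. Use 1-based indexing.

l=1, r=5, sum=2

[1,13] -9+38=29 >-6 → r--
[1,12] -9+33=24 >-6 → r--
[1,11] -9+32=23 >-6 → r--
[1,10] -9+26=17 >-6 → r--
[1,9] -9+23=14 >-6 → r--
[1,8] -9+20=11 >-6 → r--
[1,7] -9+17=8 >-6 → r--
[1,6] -9+13=4 >-6 → r--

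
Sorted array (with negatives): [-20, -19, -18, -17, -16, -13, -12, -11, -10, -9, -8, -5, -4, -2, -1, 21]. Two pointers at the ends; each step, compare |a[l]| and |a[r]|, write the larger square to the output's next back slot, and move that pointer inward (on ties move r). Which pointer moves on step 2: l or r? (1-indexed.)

[1,16] |-20|<=|21| out[16]=441 → r--
[1,15] |-20|>|-1| out[15]=400 → l++

l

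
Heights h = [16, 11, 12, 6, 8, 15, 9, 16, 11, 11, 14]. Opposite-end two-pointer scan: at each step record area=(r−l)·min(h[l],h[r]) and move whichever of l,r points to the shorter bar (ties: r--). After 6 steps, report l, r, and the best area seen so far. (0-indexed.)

l=0 r=10: min(16,14)*10=140 best=140 *, r--
l=0 r=9: min(16,11)*9=99 best=140, r--
l=0 r=8: min(16,11)*8=88 best=140, r--
l=0 r=7: min(16,16)*7=112 best=140, r--
l=0 r=6: min(16,9)*6=54 best=140, r--
l=0 r=5: min(16,15)*5=75 best=140, r--

l=0, r=4, best area=140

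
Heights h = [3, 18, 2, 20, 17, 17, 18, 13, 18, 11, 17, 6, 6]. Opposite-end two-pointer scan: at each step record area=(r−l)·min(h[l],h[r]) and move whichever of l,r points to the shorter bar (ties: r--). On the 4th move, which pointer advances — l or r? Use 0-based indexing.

r

[0,12] min(3,6)*12=36 best=36 * → l++
[1,12] min(18,6)*11=66 best=66 * → r--
[1,11] min(18,6)*10=60 best=66 → r--
[1,10] min(18,17)*9=153 best=153 * → r--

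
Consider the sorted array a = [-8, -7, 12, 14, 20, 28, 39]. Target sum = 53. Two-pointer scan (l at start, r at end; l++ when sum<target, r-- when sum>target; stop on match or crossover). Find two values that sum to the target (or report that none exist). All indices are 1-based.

(14, 39)

l=1 r=7: -8+39=31 <53, l++
l=2 r=7: -7+39=32 <53, l++
l=3 r=7: 12+39=51 <53, l++
l=4 r=7: 14+39=53, found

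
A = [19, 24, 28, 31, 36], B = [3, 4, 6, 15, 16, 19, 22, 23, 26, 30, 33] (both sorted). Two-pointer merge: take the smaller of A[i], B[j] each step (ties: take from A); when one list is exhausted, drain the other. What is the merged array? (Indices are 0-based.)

[i=0,j=0] A[i]=19>B[j]=3 take 3 → j++
[i=0,j=1] A[i]=19>B[j]=4 take 4 → j++
[i=0,j=2] A[i]=19>B[j]=6 take 6 → j++
[i=0,j=3] A[i]=19>B[j]=15 take 15 → j++
[i=0,j=4] A[i]=19>B[j]=16 take 16 → j++
[i=0,j=5] A[i]=19<=B[j]=19 take 19 → i++
[i=1,j=5] A[i]=24>B[j]=19 take 19 → j++
[i=1,j=6] A[i]=24>B[j]=22 take 22 → j++
[i=1,j=7] A[i]=24>B[j]=23 take 23 → j++
[i=1,j=8] A[i]=24<=B[j]=26 take 24 → i++
[i=2,j=8] A[i]=28>B[j]=26 take 26 → j++
[i=2,j=9] A[i]=28<=B[j]=30 take 28 → i++
[i=3,j=9] A[i]=31>B[j]=30 take 30 → j++
[i=3,j=10] A[i]=31<=B[j]=33 take 31 → i++
[i=4,j=10] A[i]=36>B[j]=33 take 33 → j++
[i=4,j=11] B done, take A[i]=36 → i++

[3, 4, 6, 15, 16, 19, 19, 22, 23, 24, 26, 28, 30, 31, 33, 36]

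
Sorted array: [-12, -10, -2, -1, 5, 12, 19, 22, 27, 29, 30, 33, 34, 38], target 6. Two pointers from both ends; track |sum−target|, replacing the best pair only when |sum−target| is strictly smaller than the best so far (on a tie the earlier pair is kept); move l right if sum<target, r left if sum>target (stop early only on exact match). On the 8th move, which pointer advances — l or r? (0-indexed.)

r

l=0 r=13: -12+38=26 d=20 *, r--
l=0 r=12: -12+34=22 d=16 *, r--
l=0 r=11: -12+33=21 d=15 *, r--
l=0 r=10: -12+30=18 d=12 *, r--
l=0 r=9: -12+29=17 d=11 *, r--
l=0 r=8: -12+27=15 d=9 *, r--
l=0 r=7: -12+22=10 d=4 *, r--
l=0 r=6: -12+19=7 d=1 *, r--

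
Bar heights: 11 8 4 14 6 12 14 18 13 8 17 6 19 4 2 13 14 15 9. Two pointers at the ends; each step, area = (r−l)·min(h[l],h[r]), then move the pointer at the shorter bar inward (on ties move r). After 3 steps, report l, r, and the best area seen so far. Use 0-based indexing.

[0,18] min(11,9)*18=162 best=162 * → r--
[0,17] min(11,15)*17=187 best=187 * → l++
[1,17] min(8,15)*16=128 best=187 → l++

l=2, r=17, best area=187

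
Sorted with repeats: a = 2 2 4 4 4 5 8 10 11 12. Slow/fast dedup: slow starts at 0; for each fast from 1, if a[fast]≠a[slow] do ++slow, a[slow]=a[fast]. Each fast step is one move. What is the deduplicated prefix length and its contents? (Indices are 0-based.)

(s=0,f=1) a[fast]=2=a[slow] dup → fast++
(s=0,f=2) a[fast]=4≠a[slow]=2 write a[1]=4 → slow++,fast++
(s=1,f=3) a[fast]=4=a[slow] dup → fast++
(s=1,f=4) a[fast]=4=a[slow] dup → fast++
(s=1,f=5) a[fast]=5≠a[slow]=4 write a[2]=5 → slow++,fast++
(s=2,f=6) a[fast]=8≠a[slow]=5 write a[3]=8 → slow++,fast++
(s=3,f=7) a[fast]=10≠a[slow]=8 write a[4]=10 → slow++,fast++
(s=4,f=8) a[fast]=11≠a[slow]=10 write a[5]=11 → slow++,fast++
(s=5,f=9) a[fast]=12≠a[slow]=11 write a[6]=12 → slow++,fast++

length 7; prefix = [2, 4, 5, 8, 10, 11, 12]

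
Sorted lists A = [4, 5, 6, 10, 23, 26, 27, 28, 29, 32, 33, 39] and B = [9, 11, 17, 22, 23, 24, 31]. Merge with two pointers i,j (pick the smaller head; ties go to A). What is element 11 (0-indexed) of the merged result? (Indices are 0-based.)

[i=0,j=0] A[i]=4<=B[j]=9 take 4 → i++
[i=1,j=0] A[i]=5<=B[j]=9 take 5 → i++
[i=2,j=0] A[i]=6<=B[j]=9 take 6 → i++
[i=3,j=0] A[i]=10>B[j]=9 take 9 → j++
[i=3,j=1] A[i]=10<=B[j]=11 take 10 → i++
[i=4,j=1] A[i]=23>B[j]=11 take 11 → j++
[i=4,j=2] A[i]=23>B[j]=17 take 17 → j++
[i=4,j=3] A[i]=23>B[j]=22 take 22 → j++
[i=4,j=4] A[i]=23<=B[j]=23 take 23 → i++
[i=5,j=4] A[i]=26>B[j]=23 take 23 → j++
[i=5,j=5] A[i]=26>B[j]=24 take 24 → j++
[i=5,j=6] A[i]=26<=B[j]=31 take 26 → i++
[i=6,j=6] A[i]=27<=B[j]=31 take 27 → i++
[i=7,j=6] A[i]=28<=B[j]=31 take 28 → i++
[i=8,j=6] A[i]=29<=B[j]=31 take 29 → i++
[i=9,j=6] A[i]=32>B[j]=31 take 31 → j++
[i=9,j=7] B done, take A[i]=32 → i++
[i=10,j=7] B done, take A[i]=33 → i++
[i=11,j=7] B done, take A[i]=39 → i++

merged[11] = 26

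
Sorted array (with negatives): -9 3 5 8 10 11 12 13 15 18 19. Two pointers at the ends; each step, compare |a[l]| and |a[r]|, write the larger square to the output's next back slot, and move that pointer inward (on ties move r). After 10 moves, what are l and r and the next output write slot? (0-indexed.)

l=1, r=1, next write slot=0

l=0 r=10: |-9|<=|19| out[10]=361, r--
l=0 r=9: |-9|<=|18| out[9]=324, r--
l=0 r=8: |-9|<=|15| out[8]=225, r--
l=0 r=7: |-9|<=|13| out[7]=169, r--
l=0 r=6: |-9|<=|12| out[6]=144, r--
l=0 r=5: |-9|<=|11| out[5]=121, r--
l=0 r=4: |-9|<=|10| out[4]=100, r--
l=0 r=3: |-9|>|8| out[3]=81, l++
l=1 r=3: |3|<=|8| out[2]=64, r--
l=1 r=2: |3|<=|5| out[1]=25, r--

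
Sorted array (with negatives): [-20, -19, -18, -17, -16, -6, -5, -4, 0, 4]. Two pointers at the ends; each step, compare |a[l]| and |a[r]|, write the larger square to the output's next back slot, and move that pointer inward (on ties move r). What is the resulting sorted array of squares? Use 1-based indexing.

[0, 16, 16, 25, 36, 256, 289, 324, 361, 400]

l=1 r=10: |-20|>|4| out[10]=400, l++
l=2 r=10: |-19|>|4| out[9]=361, l++
l=3 r=10: |-18|>|4| out[8]=324, l++
l=4 r=10: |-17|>|4| out[7]=289, l++
l=5 r=10: |-16|>|4| out[6]=256, l++
l=6 r=10: |-6|>|4| out[5]=36, l++
l=7 r=10: |-5|>|4| out[4]=25, l++
l=8 r=10: |-4|<=|4| out[3]=16, r--
l=8 r=9: |-4|>|0| out[2]=16, l++
l=9 r=9: |0|<=|0| out[1]=0, r--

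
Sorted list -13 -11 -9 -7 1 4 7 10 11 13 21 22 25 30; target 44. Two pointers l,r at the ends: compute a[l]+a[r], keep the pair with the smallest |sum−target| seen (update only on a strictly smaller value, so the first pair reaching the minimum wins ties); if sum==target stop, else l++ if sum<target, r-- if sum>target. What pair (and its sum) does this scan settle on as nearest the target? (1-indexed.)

pair (13, 30) with sum 43 (|Δ|=1)

[1,14] -13+30=17 d=27 * → l++
[2,14] -11+30=19 d=25 * → l++
[3,14] -9+30=21 d=23 * → l++
[4,14] -7+30=23 d=21 * → l++
[5,14] 1+30=31 d=13 * → l++
[6,14] 4+30=34 d=10 * → l++
[7,14] 7+30=37 d=7 * → l++
[8,14] 10+30=40 d=4 * → l++
[9,14] 11+30=41 d=3 * → l++
[10,14] 13+30=43 d=1 * → l++
[11,14] 21+30=51 d=7 → r--
[11,13] 21+25=46 d=2 → r--
[11,12] 21+22=43 d=1 → l++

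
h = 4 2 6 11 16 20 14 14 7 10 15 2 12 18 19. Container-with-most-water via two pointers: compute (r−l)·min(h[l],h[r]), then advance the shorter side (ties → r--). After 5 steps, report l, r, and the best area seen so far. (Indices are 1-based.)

l=6, r=15, best area=160

[1,15] min(4,19)*14=56 best=56 * → l++
[2,15] min(2,19)*13=26 best=56 → l++
[3,15] min(6,19)*12=72 best=72 * → l++
[4,15] min(11,19)*11=121 best=121 * → l++
[5,15] min(16,19)*10=160 best=160 * → l++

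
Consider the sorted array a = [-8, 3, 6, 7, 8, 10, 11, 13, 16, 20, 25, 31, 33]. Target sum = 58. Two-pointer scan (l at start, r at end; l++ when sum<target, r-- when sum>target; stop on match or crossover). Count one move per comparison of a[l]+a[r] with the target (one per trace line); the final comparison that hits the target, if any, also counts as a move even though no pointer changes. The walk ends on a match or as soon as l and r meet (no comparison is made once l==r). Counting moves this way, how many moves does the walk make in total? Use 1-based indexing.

[1,13] -8+33=25 <58 → l++
[2,13] 3+33=36 <58 → l++
[3,13] 6+33=39 <58 → l++
[4,13] 7+33=40 <58 → l++
[5,13] 8+33=41 <58 → l++
[6,13] 10+33=43 <58 → l++
[7,13] 11+33=44 <58 → l++
[8,13] 13+33=46 <58 → l++
[9,13] 16+33=49 <58 → l++
[10,13] 20+33=53 <58 → l++
[11,13] 25+33=58 → found

11 moves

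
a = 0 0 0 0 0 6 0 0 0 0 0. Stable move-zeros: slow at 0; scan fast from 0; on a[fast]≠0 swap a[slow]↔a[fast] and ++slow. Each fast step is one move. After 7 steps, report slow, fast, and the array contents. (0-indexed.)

slow=0 fast=0: a[fast]=0, fast++
slow=0 fast=1: a[fast]=0, fast++
slow=0 fast=2: a[fast]=0, fast++
slow=0 fast=3: a[fast]=0, fast++
slow=0 fast=4: a[fast]=0, fast++
slow=0 fast=5: a[fast]=6≠0 swap→a[0]=6, slow++,fast++
slow=1 fast=6: a[fast]=0, fast++

slow=1, fast=7, a=[6, 0, 0, 0, 0, 0, 0, 0, 0, 0, 0]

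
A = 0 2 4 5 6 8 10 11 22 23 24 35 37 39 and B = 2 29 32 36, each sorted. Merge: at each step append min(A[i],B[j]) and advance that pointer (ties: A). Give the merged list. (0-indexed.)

[0, 2, 2, 4, 5, 6, 8, 10, 11, 22, 23, 24, 29, 32, 35, 36, 37, 39]

i=0 j=0: A[i]=0<=B[j]=2 take 0, i++
i=1 j=0: A[i]=2<=B[j]=2 take 2, i++
i=2 j=0: A[i]=4>B[j]=2 take 2, j++
i=2 j=1: A[i]=4<=B[j]=29 take 4, i++
i=3 j=1: A[i]=5<=B[j]=29 take 5, i++
i=4 j=1: A[i]=6<=B[j]=29 take 6, i++
i=5 j=1: A[i]=8<=B[j]=29 take 8, i++
i=6 j=1: A[i]=10<=B[j]=29 take 10, i++
i=7 j=1: A[i]=11<=B[j]=29 take 11, i++
i=8 j=1: A[i]=22<=B[j]=29 take 22, i++
i=9 j=1: A[i]=23<=B[j]=29 take 23, i++
i=10 j=1: A[i]=24<=B[j]=29 take 24, i++
i=11 j=1: A[i]=35>B[j]=29 take 29, j++
i=11 j=2: A[i]=35>B[j]=32 take 32, j++
i=11 j=3: A[i]=35<=B[j]=36 take 35, i++
i=12 j=3: A[i]=37>B[j]=36 take 36, j++
i=12 j=4: B done, take A[i]=37, i++
i=13 j=4: B done, take A[i]=39, i++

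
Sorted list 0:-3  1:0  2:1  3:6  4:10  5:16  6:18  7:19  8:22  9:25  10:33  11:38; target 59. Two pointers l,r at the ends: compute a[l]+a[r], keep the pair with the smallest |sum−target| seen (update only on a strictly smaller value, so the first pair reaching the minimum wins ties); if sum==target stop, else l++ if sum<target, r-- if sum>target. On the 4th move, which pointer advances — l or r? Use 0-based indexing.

[0,11] -3+38=35 d=24 * → l++
[1,11] 0+38=38 d=21 * → l++
[2,11] 1+38=39 d=20 * → l++
[3,11] 6+38=44 d=15 * → l++

l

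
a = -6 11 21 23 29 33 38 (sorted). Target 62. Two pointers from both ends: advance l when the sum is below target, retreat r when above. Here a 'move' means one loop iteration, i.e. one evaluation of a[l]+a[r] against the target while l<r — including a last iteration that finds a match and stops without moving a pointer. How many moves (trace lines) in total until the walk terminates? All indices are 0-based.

[0,6] -6+38=32 <62 → l++
[1,6] 11+38=49 <62 → l++
[2,6] 21+38=59 <62 → l++
[3,6] 23+38=61 <62 → l++
[4,6] 29+38=67 >62 → r--
[4,5] 29+33=62 → found

6 moves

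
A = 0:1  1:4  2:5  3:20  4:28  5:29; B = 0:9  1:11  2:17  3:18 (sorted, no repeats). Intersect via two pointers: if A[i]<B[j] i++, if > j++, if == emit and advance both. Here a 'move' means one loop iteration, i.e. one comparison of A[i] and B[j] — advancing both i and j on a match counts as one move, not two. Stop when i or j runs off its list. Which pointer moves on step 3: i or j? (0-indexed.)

i

i=0 j=0: 1<9, i++
i=1 j=0: 4<9, i++
i=2 j=0: 5<9, i++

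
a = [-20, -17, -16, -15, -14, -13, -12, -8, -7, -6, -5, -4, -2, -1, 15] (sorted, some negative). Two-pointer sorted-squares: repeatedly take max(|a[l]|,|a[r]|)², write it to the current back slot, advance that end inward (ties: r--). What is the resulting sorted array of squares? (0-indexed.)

[1, 4, 16, 25, 36, 49, 64, 144, 169, 196, 225, 225, 256, 289, 400]

l=0 r=14: |-20|>|15| out[14]=400, l++
l=1 r=14: |-17|>|15| out[13]=289, l++
l=2 r=14: |-16|>|15| out[12]=256, l++
l=3 r=14: |-15|<=|15| out[11]=225, r--
l=3 r=13: |-15|>|-1| out[10]=225, l++
l=4 r=13: |-14|>|-1| out[9]=196, l++
l=5 r=13: |-13|>|-1| out[8]=169, l++
l=6 r=13: |-12|>|-1| out[7]=144, l++
l=7 r=13: |-8|>|-1| out[6]=64, l++
l=8 r=13: |-7|>|-1| out[5]=49, l++
l=9 r=13: |-6|>|-1| out[4]=36, l++
l=10 r=13: |-5|>|-1| out[3]=25, l++
l=11 r=13: |-4|>|-1| out[2]=16, l++
l=12 r=13: |-2|>|-1| out[1]=4, l++
l=13 r=13: |-1|<=|-1| out[0]=1, r--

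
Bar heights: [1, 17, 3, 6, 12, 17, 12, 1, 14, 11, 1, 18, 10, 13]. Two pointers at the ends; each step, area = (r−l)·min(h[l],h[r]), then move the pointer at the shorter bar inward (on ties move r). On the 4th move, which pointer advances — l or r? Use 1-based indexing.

[1,14] min(1,13)*13=13 best=13 * → l++
[2,14] min(17,13)*12=156 best=156 * → r--
[2,13] min(17,10)*11=110 best=156 → r--
[2,12] min(17,18)*10=170 best=170 * → l++

l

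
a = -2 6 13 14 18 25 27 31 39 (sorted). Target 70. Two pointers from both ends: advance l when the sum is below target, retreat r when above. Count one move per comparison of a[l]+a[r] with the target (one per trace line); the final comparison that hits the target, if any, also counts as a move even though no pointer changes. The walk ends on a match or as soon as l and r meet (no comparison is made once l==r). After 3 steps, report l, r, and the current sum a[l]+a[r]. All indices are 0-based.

l=3, r=8, sum=53

[0,8] -2+39=37 <70 → l++
[1,8] 6+39=45 <70 → l++
[2,8] 13+39=52 <70 → l++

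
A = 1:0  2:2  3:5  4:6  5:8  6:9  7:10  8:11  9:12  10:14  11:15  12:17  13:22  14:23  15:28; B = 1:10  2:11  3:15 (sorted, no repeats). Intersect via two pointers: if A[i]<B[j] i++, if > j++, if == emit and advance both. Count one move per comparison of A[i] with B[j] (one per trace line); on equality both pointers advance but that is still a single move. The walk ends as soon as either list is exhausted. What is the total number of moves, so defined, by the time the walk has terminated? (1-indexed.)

11 moves

i=1 j=1: 0<10, i++
i=2 j=1: 2<10, i++
i=3 j=1: 5<10, i++
i=4 j=1: 6<10, i++
i=5 j=1: 8<10, i++
i=6 j=1: 9<10, i++
i=7 j=1: 10==10 emit, i++,j++
i=8 j=2: 11==11 emit, i++,j++
i=9 j=3: 12<15, i++
i=10 j=3: 14<15, i++
i=11 j=3: 15==15 emit, i++,j++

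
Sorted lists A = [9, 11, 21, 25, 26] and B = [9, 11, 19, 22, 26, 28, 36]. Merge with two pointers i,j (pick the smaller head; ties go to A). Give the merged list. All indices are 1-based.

[9, 9, 11, 11, 19, 21, 22, 25, 26, 26, 28, 36]

[i=1,j=1] A[i]=9<=B[j]=9 take 9 → i++
[i=2,j=1] A[i]=11>B[j]=9 take 9 → j++
[i=2,j=2] A[i]=11<=B[j]=11 take 11 → i++
[i=3,j=2] A[i]=21>B[j]=11 take 11 → j++
[i=3,j=3] A[i]=21>B[j]=19 take 19 → j++
[i=3,j=4] A[i]=21<=B[j]=22 take 21 → i++
[i=4,j=4] A[i]=25>B[j]=22 take 22 → j++
[i=4,j=5] A[i]=25<=B[j]=26 take 25 → i++
[i=5,j=5] A[i]=26<=B[j]=26 take 26 → i++
[i=6,j=5] A done, take B[j]=26 → j++
[i=6,j=6] A done, take B[j]=28 → j++
[i=6,j=7] A done, take B[j]=36 → j++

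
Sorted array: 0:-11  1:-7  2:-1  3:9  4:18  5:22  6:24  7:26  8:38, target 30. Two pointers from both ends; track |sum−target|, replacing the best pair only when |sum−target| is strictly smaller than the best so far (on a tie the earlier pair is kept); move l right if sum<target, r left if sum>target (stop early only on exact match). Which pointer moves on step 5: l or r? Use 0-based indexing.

r

[0,8] -11+38=27 d=3 * → l++
[1,8] -7+38=31 d=1 * → r--
[1,7] -7+26=19 d=11 → l++
[2,7] -1+26=25 d=5 → l++
[3,7] 9+26=35 d=5 → r--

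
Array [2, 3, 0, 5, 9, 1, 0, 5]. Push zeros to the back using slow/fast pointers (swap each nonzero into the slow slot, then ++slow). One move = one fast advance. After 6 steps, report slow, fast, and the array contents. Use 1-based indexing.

slow=1 fast=1: a[fast]=2≠0 swap→a[1]=2, slow++,fast++
slow=2 fast=2: a[fast]=3≠0 swap→a[2]=3, slow++,fast++
slow=3 fast=3: a[fast]=0, fast++
slow=3 fast=4: a[fast]=5≠0 swap→a[3]=5, slow++,fast++
slow=4 fast=5: a[fast]=9≠0 swap→a[4]=9, slow++,fast++
slow=5 fast=6: a[fast]=1≠0 swap→a[5]=1, slow++,fast++

slow=6, fast=7, a=[2, 3, 5, 9, 1, 0, 0, 5]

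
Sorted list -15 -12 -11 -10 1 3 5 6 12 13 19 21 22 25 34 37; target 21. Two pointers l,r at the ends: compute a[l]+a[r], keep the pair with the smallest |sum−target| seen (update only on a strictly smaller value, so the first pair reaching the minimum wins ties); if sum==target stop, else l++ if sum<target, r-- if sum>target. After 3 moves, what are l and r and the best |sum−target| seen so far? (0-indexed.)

l=0 r=15: -15+37=22 d=1 *, r--
l=0 r=14: -15+34=19 d=2, l++
l=1 r=14: -12+34=22 d=1, r--

l=1, r=13, best |Δ|=1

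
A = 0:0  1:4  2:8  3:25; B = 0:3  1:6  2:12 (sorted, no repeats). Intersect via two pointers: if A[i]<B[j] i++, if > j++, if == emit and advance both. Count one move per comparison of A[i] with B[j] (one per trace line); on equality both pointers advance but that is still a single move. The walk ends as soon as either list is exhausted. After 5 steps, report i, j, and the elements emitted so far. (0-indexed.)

i=0 j=0: 0<3, i++
i=1 j=0: 4>3, j++
i=1 j=1: 4<6, i++
i=2 j=1: 8>6, j++
i=2 j=2: 8<12, i++

i=3, j=2, emitted=[]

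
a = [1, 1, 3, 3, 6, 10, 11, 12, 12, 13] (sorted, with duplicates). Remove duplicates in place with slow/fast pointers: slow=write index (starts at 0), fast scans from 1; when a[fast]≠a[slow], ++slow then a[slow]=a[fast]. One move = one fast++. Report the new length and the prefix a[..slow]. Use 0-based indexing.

length 7; prefix = [1, 3, 6, 10, 11, 12, 13]

(s=0,f=1) a[fast]=1=a[slow] dup → fast++
(s=0,f=2) a[fast]=3≠a[slow]=1 write a[1]=3 → slow++,fast++
(s=1,f=3) a[fast]=3=a[slow] dup → fast++
(s=1,f=4) a[fast]=6≠a[slow]=3 write a[2]=6 → slow++,fast++
(s=2,f=5) a[fast]=10≠a[slow]=6 write a[3]=10 → slow++,fast++
(s=3,f=6) a[fast]=11≠a[slow]=10 write a[4]=11 → slow++,fast++
(s=4,f=7) a[fast]=12≠a[slow]=11 write a[5]=12 → slow++,fast++
(s=5,f=8) a[fast]=12=a[slow] dup → fast++
(s=5,f=9) a[fast]=13≠a[slow]=12 write a[6]=13 → slow++,fast++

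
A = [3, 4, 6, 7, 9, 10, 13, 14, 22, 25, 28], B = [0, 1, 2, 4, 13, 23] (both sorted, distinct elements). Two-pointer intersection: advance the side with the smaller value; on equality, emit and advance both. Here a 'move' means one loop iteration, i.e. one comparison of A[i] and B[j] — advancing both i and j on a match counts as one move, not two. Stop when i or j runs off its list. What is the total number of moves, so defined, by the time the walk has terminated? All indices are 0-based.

[i=0,j=0] 3>0 → j++
[i=0,j=1] 3>1 → j++
[i=0,j=2] 3>2 → j++
[i=0,j=3] 3<4 → i++
[i=1,j=3] 4==4 emit → i++,j++
[i=2,j=4] 6<13 → i++
[i=3,j=4] 7<13 → i++
[i=4,j=4] 9<13 → i++
[i=5,j=4] 10<13 → i++
[i=6,j=4] 13==13 emit → i++,j++
[i=7,j=5] 14<23 → i++
[i=8,j=5] 22<23 → i++
[i=9,j=5] 25>23 → j++

13 moves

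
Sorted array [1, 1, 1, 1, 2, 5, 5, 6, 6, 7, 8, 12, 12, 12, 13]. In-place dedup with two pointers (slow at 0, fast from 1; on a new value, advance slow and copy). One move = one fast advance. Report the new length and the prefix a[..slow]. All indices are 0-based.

(s=0,f=1) a[fast]=1=a[slow] dup → fast++
(s=0,f=2) a[fast]=1=a[slow] dup → fast++
(s=0,f=3) a[fast]=1=a[slow] dup → fast++
(s=0,f=4) a[fast]=2≠a[slow]=1 write a[1]=2 → slow++,fast++
(s=1,f=5) a[fast]=5≠a[slow]=2 write a[2]=5 → slow++,fast++
(s=2,f=6) a[fast]=5=a[slow] dup → fast++
(s=2,f=7) a[fast]=6≠a[slow]=5 write a[3]=6 → slow++,fast++
(s=3,f=8) a[fast]=6=a[slow] dup → fast++
(s=3,f=9) a[fast]=7≠a[slow]=6 write a[4]=7 → slow++,fast++
(s=4,f=10) a[fast]=8≠a[slow]=7 write a[5]=8 → slow++,fast++
(s=5,f=11) a[fast]=12≠a[slow]=8 write a[6]=12 → slow++,fast++
(s=6,f=12) a[fast]=12=a[slow] dup → fast++
(s=6,f=13) a[fast]=12=a[slow] dup → fast++
(s=6,f=14) a[fast]=13≠a[slow]=12 write a[7]=13 → slow++,fast++

length 8; prefix = [1, 2, 5, 6, 7, 8, 12, 13]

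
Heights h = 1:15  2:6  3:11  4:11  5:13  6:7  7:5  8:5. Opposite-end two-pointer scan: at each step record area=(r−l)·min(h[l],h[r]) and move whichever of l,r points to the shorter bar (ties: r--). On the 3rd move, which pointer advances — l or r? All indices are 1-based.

l=1 r=8: min(15,5)*7=35 best=35 *, r--
l=1 r=7: min(15,5)*6=30 best=35, r--
l=1 r=6: min(15,7)*5=35 best=35, r--

r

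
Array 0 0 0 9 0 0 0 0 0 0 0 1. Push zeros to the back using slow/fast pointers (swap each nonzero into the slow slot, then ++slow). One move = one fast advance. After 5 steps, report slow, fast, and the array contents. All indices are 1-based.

slow=1 fast=1: a[fast]=0, fast++
slow=1 fast=2: a[fast]=0, fast++
slow=1 fast=3: a[fast]=0, fast++
slow=1 fast=4: a[fast]=9≠0 swap→a[1]=9, slow++,fast++
slow=2 fast=5: a[fast]=0, fast++

slow=2, fast=6, a=[9, 0, 0, 0, 0, 0, 0, 0, 0, 0, 0, 1]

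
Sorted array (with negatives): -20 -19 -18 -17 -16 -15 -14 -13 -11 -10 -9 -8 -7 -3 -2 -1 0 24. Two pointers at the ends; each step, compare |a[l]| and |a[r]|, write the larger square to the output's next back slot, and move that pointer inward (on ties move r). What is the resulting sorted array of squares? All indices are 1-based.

l=1 r=18: |-20|<=|24| out[18]=576, r--
l=1 r=17: |-20|>|0| out[17]=400, l++
l=2 r=17: |-19|>|0| out[16]=361, l++
l=3 r=17: |-18|>|0| out[15]=324, l++
l=4 r=17: |-17|>|0| out[14]=289, l++
l=5 r=17: |-16|>|0| out[13]=256, l++
l=6 r=17: |-15|>|0| out[12]=225, l++
l=7 r=17: |-14|>|0| out[11]=196, l++
l=8 r=17: |-13|>|0| out[10]=169, l++
l=9 r=17: |-11|>|0| out[9]=121, l++
l=10 r=17: |-10|>|0| out[8]=100, l++
l=11 r=17: |-9|>|0| out[7]=81, l++
l=12 r=17: |-8|>|0| out[6]=64, l++
l=13 r=17: |-7|>|0| out[5]=49, l++
l=14 r=17: |-3|>|0| out[4]=9, l++
l=15 r=17: |-2|>|0| out[3]=4, l++
l=16 r=17: |-1|>|0| out[2]=1, l++
l=17 r=17: |0|<=|0| out[1]=0, r--

[0, 1, 4, 9, 49, 64, 81, 100, 121, 169, 196, 225, 256, 289, 324, 361, 400, 576]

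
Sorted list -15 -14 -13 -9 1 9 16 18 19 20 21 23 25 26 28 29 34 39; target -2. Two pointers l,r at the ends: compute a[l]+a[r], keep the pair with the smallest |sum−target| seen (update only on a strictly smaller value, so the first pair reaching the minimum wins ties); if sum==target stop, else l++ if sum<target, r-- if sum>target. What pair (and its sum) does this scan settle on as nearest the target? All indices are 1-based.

l=1 r=18: -15+39=24 d=26 *, r--
l=1 r=17: -15+34=19 d=21 *, r--
l=1 r=16: -15+29=14 d=16 *, r--
l=1 r=15: -15+28=13 d=15 *, r--
l=1 r=14: -15+26=11 d=13 *, r--
l=1 r=13: -15+25=10 d=12 *, r--
l=1 r=12: -15+23=8 d=10 *, r--
l=1 r=11: -15+21=6 d=8 *, r--
l=1 r=10: -15+20=5 d=7 *, r--
l=1 r=9: -15+19=4 d=6 *, r--
l=1 r=8: -15+18=3 d=5 *, r--
l=1 r=7: -15+16=1 d=3 *, r--
l=1 r=6: -15+9=-6 d=4, l++
l=2 r=6: -14+9=-5 d=3, l++
l=3 r=6: -13+9=-4 d=2 *, l++
l=4 r=6: -9+9=0 d=2, r--
l=4 r=5: -9+1=-8 d=6, l++

pair (-13, 9) with sum -4 (|Δ|=2)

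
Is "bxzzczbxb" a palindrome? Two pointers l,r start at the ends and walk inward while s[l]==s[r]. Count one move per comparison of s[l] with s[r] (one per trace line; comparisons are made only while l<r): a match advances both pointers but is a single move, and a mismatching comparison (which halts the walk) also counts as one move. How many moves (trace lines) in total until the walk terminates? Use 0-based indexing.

3 moves

l=0 r=8: 'b'=='b', l++,r--
l=1 r=7: 'x'=='x', l++,r--
l=2 r=6: 'z'!='b', stop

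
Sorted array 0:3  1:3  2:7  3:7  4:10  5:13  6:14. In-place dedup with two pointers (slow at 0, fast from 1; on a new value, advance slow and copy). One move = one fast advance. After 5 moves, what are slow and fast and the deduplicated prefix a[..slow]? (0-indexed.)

(s=0,f=1) a[fast]=3=a[slow] dup → fast++
(s=0,f=2) a[fast]=7≠a[slow]=3 write a[1]=7 → slow++,fast++
(s=1,f=3) a[fast]=7=a[slow] dup → fast++
(s=1,f=4) a[fast]=10≠a[slow]=7 write a[2]=10 → slow++,fast++
(s=2,f=5) a[fast]=13≠a[slow]=10 write a[3]=13 → slow++,fast++

slow=3, fast=6, prefix=[3, 7, 10, 13]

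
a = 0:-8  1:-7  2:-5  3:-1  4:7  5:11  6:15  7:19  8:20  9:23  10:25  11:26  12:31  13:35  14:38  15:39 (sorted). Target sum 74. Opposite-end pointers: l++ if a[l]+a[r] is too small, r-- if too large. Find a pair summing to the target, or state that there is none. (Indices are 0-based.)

[0,15] -8+39=31 <74 → l++
[1,15] -7+39=32 <74 → l++
[2,15] -5+39=34 <74 → l++
[3,15] -1+39=38 <74 → l++
[4,15] 7+39=46 <74 → l++
[5,15] 11+39=50 <74 → l++
[6,15] 15+39=54 <74 → l++
[7,15] 19+39=58 <74 → l++
[8,15] 20+39=59 <74 → l++
[9,15] 23+39=62 <74 → l++
[10,15] 25+39=64 <74 → l++
[11,15] 26+39=65 <74 → l++
[12,15] 31+39=70 <74 → l++
[13,15] 35+39=74 → found

(35, 39)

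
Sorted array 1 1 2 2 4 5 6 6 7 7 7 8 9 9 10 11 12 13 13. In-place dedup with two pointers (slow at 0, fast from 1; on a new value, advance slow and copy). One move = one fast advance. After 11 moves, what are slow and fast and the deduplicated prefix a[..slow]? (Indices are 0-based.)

(s=0,f=1) a[fast]=1=a[slow] dup → fast++
(s=0,f=2) a[fast]=2≠a[slow]=1 write a[1]=2 → slow++,fast++
(s=1,f=3) a[fast]=2=a[slow] dup → fast++
(s=1,f=4) a[fast]=4≠a[slow]=2 write a[2]=4 → slow++,fast++
(s=2,f=5) a[fast]=5≠a[slow]=4 write a[3]=5 → slow++,fast++
(s=3,f=6) a[fast]=6≠a[slow]=5 write a[4]=6 → slow++,fast++
(s=4,f=7) a[fast]=6=a[slow] dup → fast++
(s=4,f=8) a[fast]=7≠a[slow]=6 write a[5]=7 → slow++,fast++
(s=5,f=9) a[fast]=7=a[slow] dup → fast++
(s=5,f=10) a[fast]=7=a[slow] dup → fast++
(s=5,f=11) a[fast]=8≠a[slow]=7 write a[6]=8 → slow++,fast++

slow=6, fast=12, prefix=[1, 2, 4, 5, 6, 7, 8]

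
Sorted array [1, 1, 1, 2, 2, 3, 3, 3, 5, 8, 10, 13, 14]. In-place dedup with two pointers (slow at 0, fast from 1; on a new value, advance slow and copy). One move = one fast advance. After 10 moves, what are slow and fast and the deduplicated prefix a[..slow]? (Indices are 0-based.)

(s=0,f=1) a[fast]=1=a[slow] dup → fast++
(s=0,f=2) a[fast]=1=a[slow] dup → fast++
(s=0,f=3) a[fast]=2≠a[slow]=1 write a[1]=2 → slow++,fast++
(s=1,f=4) a[fast]=2=a[slow] dup → fast++
(s=1,f=5) a[fast]=3≠a[slow]=2 write a[2]=3 → slow++,fast++
(s=2,f=6) a[fast]=3=a[slow] dup → fast++
(s=2,f=7) a[fast]=3=a[slow] dup → fast++
(s=2,f=8) a[fast]=5≠a[slow]=3 write a[3]=5 → slow++,fast++
(s=3,f=9) a[fast]=8≠a[slow]=5 write a[4]=8 → slow++,fast++
(s=4,f=10) a[fast]=10≠a[slow]=8 write a[5]=10 → slow++,fast++

slow=5, fast=11, prefix=[1, 2, 3, 5, 8, 10]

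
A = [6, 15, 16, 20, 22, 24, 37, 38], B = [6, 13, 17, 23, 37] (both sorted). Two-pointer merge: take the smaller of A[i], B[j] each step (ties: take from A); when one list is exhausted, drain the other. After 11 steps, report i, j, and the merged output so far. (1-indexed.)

i=8, j=5, merged so far=[6, 6, 13, 15, 16, 17, 20, 22, 23, 24, 37]

[i=1,j=1] A[i]=6<=B[j]=6 take 6 → i++
[i=2,j=1] A[i]=15>B[j]=6 take 6 → j++
[i=2,j=2] A[i]=15>B[j]=13 take 13 → j++
[i=2,j=3] A[i]=15<=B[j]=17 take 15 → i++
[i=3,j=3] A[i]=16<=B[j]=17 take 16 → i++
[i=4,j=3] A[i]=20>B[j]=17 take 17 → j++
[i=4,j=4] A[i]=20<=B[j]=23 take 20 → i++
[i=5,j=4] A[i]=22<=B[j]=23 take 22 → i++
[i=6,j=4] A[i]=24>B[j]=23 take 23 → j++
[i=6,j=5] A[i]=24<=B[j]=37 take 24 → i++
[i=7,j=5] A[i]=37<=B[j]=37 take 37 → i++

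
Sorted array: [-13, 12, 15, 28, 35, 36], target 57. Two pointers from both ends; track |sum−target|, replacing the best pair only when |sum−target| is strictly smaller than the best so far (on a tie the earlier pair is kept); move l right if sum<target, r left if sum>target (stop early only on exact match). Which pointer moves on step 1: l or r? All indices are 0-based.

l

l=0 r=5: -13+36=23 d=34 *, l++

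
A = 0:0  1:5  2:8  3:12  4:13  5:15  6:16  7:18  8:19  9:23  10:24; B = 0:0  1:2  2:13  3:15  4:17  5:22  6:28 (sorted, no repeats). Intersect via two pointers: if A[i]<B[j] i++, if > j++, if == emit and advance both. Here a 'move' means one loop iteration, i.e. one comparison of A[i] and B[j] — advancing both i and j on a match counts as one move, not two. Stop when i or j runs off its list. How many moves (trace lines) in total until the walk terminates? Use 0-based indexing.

[i=0,j=0] 0==0 emit → i++,j++
[i=1,j=1] 5>2 → j++
[i=1,j=2] 5<13 → i++
[i=2,j=2] 8<13 → i++
[i=3,j=2] 12<13 → i++
[i=4,j=2] 13==13 emit → i++,j++
[i=5,j=3] 15==15 emit → i++,j++
[i=6,j=4] 16<17 → i++
[i=7,j=4] 18>17 → j++
[i=7,j=5] 18<22 → i++
[i=8,j=5] 19<22 → i++
[i=9,j=5] 23>22 → j++
[i=9,j=6] 23<28 → i++
[i=10,j=6] 24<28 → i++

14 moves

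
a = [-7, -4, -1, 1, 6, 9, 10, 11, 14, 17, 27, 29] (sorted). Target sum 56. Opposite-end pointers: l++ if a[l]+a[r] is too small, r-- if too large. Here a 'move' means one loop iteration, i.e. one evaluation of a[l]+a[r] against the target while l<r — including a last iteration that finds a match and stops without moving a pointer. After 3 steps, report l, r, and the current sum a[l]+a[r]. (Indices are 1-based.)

l=1 r=12: -7+29=22 <56, l++
l=2 r=12: -4+29=25 <56, l++
l=3 r=12: -1+29=28 <56, l++

l=4, r=12, sum=30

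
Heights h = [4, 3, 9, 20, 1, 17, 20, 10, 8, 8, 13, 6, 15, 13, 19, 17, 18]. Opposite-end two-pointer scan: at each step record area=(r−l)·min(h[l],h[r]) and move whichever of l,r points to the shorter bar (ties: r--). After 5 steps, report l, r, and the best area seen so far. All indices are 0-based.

l=0 r=16: min(4,18)*16=64 best=64 *, l++
l=1 r=16: min(3,18)*15=45 best=64, l++
l=2 r=16: min(9,18)*14=126 best=126 *, l++
l=3 r=16: min(20,18)*13=234 best=234 *, r--
l=3 r=15: min(20,17)*12=204 best=234, r--

l=3, r=14, best area=234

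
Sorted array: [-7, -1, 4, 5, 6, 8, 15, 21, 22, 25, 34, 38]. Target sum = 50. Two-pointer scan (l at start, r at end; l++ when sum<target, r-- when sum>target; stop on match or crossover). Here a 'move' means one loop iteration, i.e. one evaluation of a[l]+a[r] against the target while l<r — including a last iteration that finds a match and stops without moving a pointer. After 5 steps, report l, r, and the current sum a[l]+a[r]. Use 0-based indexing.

l=0 r=11: -7+38=31 <50, l++
l=1 r=11: -1+38=37 <50, l++
l=2 r=11: 4+38=42 <50, l++
l=3 r=11: 5+38=43 <50, l++
l=4 r=11: 6+38=44 <50, l++

l=5, r=11, sum=46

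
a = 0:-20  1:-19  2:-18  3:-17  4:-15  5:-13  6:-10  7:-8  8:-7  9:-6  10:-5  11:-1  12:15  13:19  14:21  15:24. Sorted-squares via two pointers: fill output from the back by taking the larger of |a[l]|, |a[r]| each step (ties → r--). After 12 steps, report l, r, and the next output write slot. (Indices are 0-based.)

l=8, r=11, next write slot=3

[0,15] |-20|<=|24| out[15]=576 → r--
[0,14] |-20|<=|21| out[14]=441 → r--
[0,13] |-20|>|19| out[13]=400 → l++
[1,13] |-19|<=|19| out[12]=361 → r--
[1,12] |-19|>|15| out[11]=361 → l++
[2,12] |-18|>|15| out[10]=324 → l++
[3,12] |-17|>|15| out[9]=289 → l++
[4,12] |-15|<=|15| out[8]=225 → r--
[4,11] |-15|>|-1| out[7]=225 → l++
[5,11] |-13|>|-1| out[6]=169 → l++
[6,11] |-10|>|-1| out[5]=100 → l++
[7,11] |-8|>|-1| out[4]=64 → l++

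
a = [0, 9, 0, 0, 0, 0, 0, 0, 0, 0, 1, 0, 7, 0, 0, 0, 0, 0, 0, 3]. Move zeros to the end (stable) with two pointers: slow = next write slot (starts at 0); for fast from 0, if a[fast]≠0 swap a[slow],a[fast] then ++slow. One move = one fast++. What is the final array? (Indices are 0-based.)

slow=0 fast=0: a[fast]=0, fast++
slow=0 fast=1: a[fast]=9≠0 swap→a[0]=9, slow++,fast++
slow=1 fast=2: a[fast]=0, fast++
slow=1 fast=3: a[fast]=0, fast++
slow=1 fast=4: a[fast]=0, fast++
slow=1 fast=5: a[fast]=0, fast++
slow=1 fast=6: a[fast]=0, fast++
slow=1 fast=7: a[fast]=0, fast++
slow=1 fast=8: a[fast]=0, fast++
slow=1 fast=9: a[fast]=0, fast++
slow=1 fast=10: a[fast]=1≠0 swap→a[1]=1, slow++,fast++
slow=2 fast=11: a[fast]=0, fast++
slow=2 fast=12: a[fast]=7≠0 swap→a[2]=7, slow++,fast++
slow=3 fast=13: a[fast]=0, fast++
slow=3 fast=14: a[fast]=0, fast++
slow=3 fast=15: a[fast]=0, fast++
slow=3 fast=16: a[fast]=0, fast++
slow=3 fast=17: a[fast]=0, fast++
slow=3 fast=18: a[fast]=0, fast++
slow=3 fast=19: a[fast]=3≠0 swap→a[3]=3, slow++,fast++

[9, 1, 7, 3, 0, 0, 0, 0, 0, 0, 0, 0, 0, 0, 0, 0, 0, 0, 0, 0]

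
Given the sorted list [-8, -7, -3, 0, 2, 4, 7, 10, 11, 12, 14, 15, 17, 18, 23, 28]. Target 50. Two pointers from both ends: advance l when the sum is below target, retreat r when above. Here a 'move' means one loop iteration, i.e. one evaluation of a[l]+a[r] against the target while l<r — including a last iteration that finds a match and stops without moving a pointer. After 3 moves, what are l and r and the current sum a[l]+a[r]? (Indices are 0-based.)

l=3, r=15, sum=28

l=0 r=15: -8+28=20 <50, l++
l=1 r=15: -7+28=21 <50, l++
l=2 r=15: -3+28=25 <50, l++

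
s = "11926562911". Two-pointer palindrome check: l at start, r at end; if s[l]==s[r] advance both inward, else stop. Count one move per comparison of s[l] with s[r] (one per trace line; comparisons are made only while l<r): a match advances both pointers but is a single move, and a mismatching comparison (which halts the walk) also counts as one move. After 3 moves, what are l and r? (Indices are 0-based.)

l=3, r=7

[0,10] '1'=='1' → l++,r--
[1,9] '1'=='1' → l++,r--
[2,8] '9'=='9' → l++,r--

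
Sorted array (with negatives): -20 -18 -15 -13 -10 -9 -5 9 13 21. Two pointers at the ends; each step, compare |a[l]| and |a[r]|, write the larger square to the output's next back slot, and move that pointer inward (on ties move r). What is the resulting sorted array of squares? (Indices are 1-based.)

[1,10] |-20|<=|21| out[10]=441 → r--
[1,9] |-20|>|13| out[9]=400 → l++
[2,9] |-18|>|13| out[8]=324 → l++
[3,9] |-15|>|13| out[7]=225 → l++
[4,9] |-13|<=|13| out[6]=169 → r--
[4,8] |-13|>|9| out[5]=169 → l++
[5,8] |-10|>|9| out[4]=100 → l++
[6,8] |-9|<=|9| out[3]=81 → r--
[6,7] |-9|>|-5| out[2]=81 → l++
[7,7] |-5|<=|-5| out[1]=25 → r--

[25, 81, 81, 100, 169, 169, 225, 324, 400, 441]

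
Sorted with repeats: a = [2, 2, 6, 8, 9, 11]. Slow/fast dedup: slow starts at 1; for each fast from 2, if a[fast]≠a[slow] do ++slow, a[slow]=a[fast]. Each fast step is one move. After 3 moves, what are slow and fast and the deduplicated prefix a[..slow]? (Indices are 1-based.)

slow=3, fast=5, prefix=[2, 6, 8]

(s=1,f=2) a[fast]=2=a[slow] dup → fast++
(s=1,f=3) a[fast]=6≠a[slow]=2 write a[2]=6 → slow++,fast++
(s=2,f=4) a[fast]=8≠a[slow]=6 write a[3]=8 → slow++,fast++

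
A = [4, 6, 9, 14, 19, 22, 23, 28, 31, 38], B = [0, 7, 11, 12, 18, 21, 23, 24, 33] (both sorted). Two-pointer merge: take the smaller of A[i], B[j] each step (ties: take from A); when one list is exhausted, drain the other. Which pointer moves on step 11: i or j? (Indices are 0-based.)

[i=0,j=0] A[i]=4>B[j]=0 take 0 → j++
[i=0,j=1] A[i]=4<=B[j]=7 take 4 → i++
[i=1,j=1] A[i]=6<=B[j]=7 take 6 → i++
[i=2,j=1] A[i]=9>B[j]=7 take 7 → j++
[i=2,j=2] A[i]=9<=B[j]=11 take 9 → i++
[i=3,j=2] A[i]=14>B[j]=11 take 11 → j++
[i=3,j=3] A[i]=14>B[j]=12 take 12 → j++
[i=3,j=4] A[i]=14<=B[j]=18 take 14 → i++
[i=4,j=4] A[i]=19>B[j]=18 take 18 → j++
[i=4,j=5] A[i]=19<=B[j]=21 take 19 → i++
[i=5,j=5] A[i]=22>B[j]=21 take 21 → j++

j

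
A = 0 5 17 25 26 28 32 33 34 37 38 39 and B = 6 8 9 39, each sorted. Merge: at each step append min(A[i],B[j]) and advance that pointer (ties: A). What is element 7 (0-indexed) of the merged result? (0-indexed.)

merged[7] = 26

i=0 j=0: A[i]=0<=B[j]=6 take 0, i++
i=1 j=0: A[i]=5<=B[j]=6 take 5, i++
i=2 j=0: A[i]=17>B[j]=6 take 6, j++
i=2 j=1: A[i]=17>B[j]=8 take 8, j++
i=2 j=2: A[i]=17>B[j]=9 take 9, j++
i=2 j=3: A[i]=17<=B[j]=39 take 17, i++
i=3 j=3: A[i]=25<=B[j]=39 take 25, i++
i=4 j=3: A[i]=26<=B[j]=39 take 26, i++
i=5 j=3: A[i]=28<=B[j]=39 take 28, i++
i=6 j=3: A[i]=32<=B[j]=39 take 32, i++
i=7 j=3: A[i]=33<=B[j]=39 take 33, i++
i=8 j=3: A[i]=34<=B[j]=39 take 34, i++
i=9 j=3: A[i]=37<=B[j]=39 take 37, i++
i=10 j=3: A[i]=38<=B[j]=39 take 38, i++
i=11 j=3: A[i]=39<=B[j]=39 take 39, i++
i=12 j=3: A done, take B[j]=39, j++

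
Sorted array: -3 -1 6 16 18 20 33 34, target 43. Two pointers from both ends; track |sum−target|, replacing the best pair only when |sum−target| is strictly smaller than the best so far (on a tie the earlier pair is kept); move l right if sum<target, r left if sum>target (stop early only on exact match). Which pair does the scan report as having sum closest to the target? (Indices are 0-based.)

l=0 r=7: -3+34=31 d=12 *, l++
l=1 r=7: -1+34=33 d=10 *, l++
l=2 r=7: 6+34=40 d=3 *, l++
l=3 r=7: 16+34=50 d=7, r--
l=3 r=6: 16+33=49 d=6, r--
l=3 r=5: 16+20=36 d=7, l++
l=4 r=5: 18+20=38 d=5, l++

pair (6, 34) with sum 40 (|Δ|=3)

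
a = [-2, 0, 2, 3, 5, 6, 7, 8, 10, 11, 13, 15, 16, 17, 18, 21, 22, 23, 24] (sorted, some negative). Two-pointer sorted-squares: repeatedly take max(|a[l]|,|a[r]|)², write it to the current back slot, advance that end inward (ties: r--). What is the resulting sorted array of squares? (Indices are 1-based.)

[0, 4, 4, 9, 25, 36, 49, 64, 100, 121, 169, 225, 256, 289, 324, 441, 484, 529, 576]

[1,19] |-2|<=|24| out[19]=576 → r--
[1,18] |-2|<=|23| out[18]=529 → r--
[1,17] |-2|<=|22| out[17]=484 → r--
[1,16] |-2|<=|21| out[16]=441 → r--
[1,15] |-2|<=|18| out[15]=324 → r--
[1,14] |-2|<=|17| out[14]=289 → r--
[1,13] |-2|<=|16| out[13]=256 → r--
[1,12] |-2|<=|15| out[12]=225 → r--
[1,11] |-2|<=|13| out[11]=169 → r--
[1,10] |-2|<=|11| out[10]=121 → r--
[1,9] |-2|<=|10| out[9]=100 → r--
[1,8] |-2|<=|8| out[8]=64 → r--
[1,7] |-2|<=|7| out[7]=49 → r--
[1,6] |-2|<=|6| out[6]=36 → r--
[1,5] |-2|<=|5| out[5]=25 → r--
[1,4] |-2|<=|3| out[4]=9 → r--
[1,3] |-2|<=|2| out[3]=4 → r--
[1,2] |-2|>|0| out[2]=4 → l++
[2,2] |0|<=|0| out[1]=0 → r--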